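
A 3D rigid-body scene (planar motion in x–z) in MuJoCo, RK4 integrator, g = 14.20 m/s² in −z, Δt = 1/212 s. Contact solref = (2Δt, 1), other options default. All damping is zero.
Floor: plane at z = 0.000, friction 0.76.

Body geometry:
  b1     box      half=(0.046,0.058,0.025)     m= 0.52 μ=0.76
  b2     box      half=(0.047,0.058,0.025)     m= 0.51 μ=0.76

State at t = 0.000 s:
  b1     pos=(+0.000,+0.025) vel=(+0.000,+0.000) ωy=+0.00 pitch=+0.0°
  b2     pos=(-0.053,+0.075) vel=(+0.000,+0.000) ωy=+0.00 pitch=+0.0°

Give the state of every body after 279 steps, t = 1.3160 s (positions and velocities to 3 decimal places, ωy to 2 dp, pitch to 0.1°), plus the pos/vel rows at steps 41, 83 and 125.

State at t = 1.3160 s:
  b1     pos=(+0.000,+0.025) vel=(+0.000,+0.000) ωy=+0.00 pitch=+0.0°
  b2     pos=(-0.098,+0.047) vel=(+0.000,+0.000) ωy=+0.00 pitch=-90.0°

Key-timestep trajectory:
   step    t(s)  b1.x    b1.z    b1.vx   b1.vz   b2.x    b2.z    b2.vx   b2.vz 
     41  0.1934   +0.000  +0.025  +0.000  +0.000   -0.086  +0.051  -0.392  -0.071
     83  0.3915   +0.000  +0.025  +0.000  +0.000   -0.115  +0.053  +0.047  -0.007
    125  0.5896   +0.000  +0.025  +0.000  +0.000   -0.093  +0.049  -0.109  -0.044


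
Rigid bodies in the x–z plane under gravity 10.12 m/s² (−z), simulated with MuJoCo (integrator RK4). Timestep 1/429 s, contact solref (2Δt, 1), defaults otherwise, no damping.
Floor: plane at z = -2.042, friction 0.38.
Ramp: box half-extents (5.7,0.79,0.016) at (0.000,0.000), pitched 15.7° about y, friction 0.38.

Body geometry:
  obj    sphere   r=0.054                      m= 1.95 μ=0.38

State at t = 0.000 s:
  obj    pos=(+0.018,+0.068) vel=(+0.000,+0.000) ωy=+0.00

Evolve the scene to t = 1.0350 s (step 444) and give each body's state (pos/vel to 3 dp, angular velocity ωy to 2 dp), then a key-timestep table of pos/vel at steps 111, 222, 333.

State at t = 1.0350 s:
  obj    pos=(+1.027,-0.216) vel=(+1.949,-0.548) ωy=+37.49

Key-timestep trajectory:
   step    t(s)  obj.x    obj.z    obj.vx   obj.vz 
    111  0.2587   +0.081  +0.050  +0.487  -0.137
    222  0.5175   +0.270  -0.003  +0.974  -0.274
    333  0.7762   +0.585  -0.092  +1.462  -0.411


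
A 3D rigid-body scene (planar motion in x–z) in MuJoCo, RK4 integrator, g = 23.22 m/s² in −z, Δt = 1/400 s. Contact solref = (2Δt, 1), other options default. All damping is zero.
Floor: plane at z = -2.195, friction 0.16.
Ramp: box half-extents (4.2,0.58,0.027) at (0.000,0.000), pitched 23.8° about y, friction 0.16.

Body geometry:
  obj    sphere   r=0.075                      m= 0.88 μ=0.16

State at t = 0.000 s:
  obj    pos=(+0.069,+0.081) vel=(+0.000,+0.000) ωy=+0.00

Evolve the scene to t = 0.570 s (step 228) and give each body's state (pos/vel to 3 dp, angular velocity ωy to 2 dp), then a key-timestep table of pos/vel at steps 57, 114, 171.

State at t = 0.570 s:
  obj    pos=(+1.064,-0.358) vel=(+3.491,-1.540) ωy=+50.86

Key-timestep trajectory:
   step    t(s)  obj.x    obj.z    obj.vx   obj.vz 
     57  0.1425   +0.131  +0.054  +0.873  -0.385
    114  0.2850   +0.318  -0.029  +1.746  -0.770
    171  0.4275   +0.629  -0.166  +2.618  -1.155


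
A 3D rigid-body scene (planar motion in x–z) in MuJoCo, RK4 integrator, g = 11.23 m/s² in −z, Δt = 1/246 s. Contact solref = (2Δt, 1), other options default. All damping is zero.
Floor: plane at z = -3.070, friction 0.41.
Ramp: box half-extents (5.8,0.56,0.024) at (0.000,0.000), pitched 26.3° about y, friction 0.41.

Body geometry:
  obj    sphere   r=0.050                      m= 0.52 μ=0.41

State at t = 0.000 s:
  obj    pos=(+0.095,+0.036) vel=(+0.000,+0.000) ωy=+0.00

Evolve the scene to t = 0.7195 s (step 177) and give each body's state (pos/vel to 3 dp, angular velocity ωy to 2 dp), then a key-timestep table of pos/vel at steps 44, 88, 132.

State at t = 0.7195 s:
  obj    pos=(+0.920,-0.372) vel=(+2.293,-1.133) ωy=+51.13

Key-timestep trajectory:
   step    t(s)  obj.x    obj.z    obj.vx   obj.vz 
     44  0.1789   +0.146  +0.010  +0.570  -0.282
     88  0.3577   +0.299  -0.065  +1.140  -0.563
    132  0.5366   +0.554  -0.191  +1.710  -0.845


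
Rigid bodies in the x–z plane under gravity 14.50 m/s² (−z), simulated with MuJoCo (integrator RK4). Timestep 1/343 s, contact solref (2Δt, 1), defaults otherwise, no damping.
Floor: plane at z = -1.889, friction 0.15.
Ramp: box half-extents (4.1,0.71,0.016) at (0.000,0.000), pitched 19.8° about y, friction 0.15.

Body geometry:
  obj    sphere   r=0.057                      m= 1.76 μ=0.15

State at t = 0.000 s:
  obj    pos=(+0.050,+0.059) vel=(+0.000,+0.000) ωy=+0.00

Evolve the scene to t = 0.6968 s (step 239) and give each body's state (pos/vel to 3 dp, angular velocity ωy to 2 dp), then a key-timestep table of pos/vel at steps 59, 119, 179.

State at t = 0.6968 s:
  obj    pos=(+0.852,-0.229) vel=(+2.300,-0.828) ωy=+42.88

Key-timestep trajectory:
   step    t(s)  obj.x    obj.z    obj.vx   obj.vz 
     59  0.1720   +0.099  +0.042  +0.568  -0.204
    119  0.3469   +0.249  -0.012  +1.145  -0.412
    179  0.5219   +0.500  -0.102  +1.723  -0.620


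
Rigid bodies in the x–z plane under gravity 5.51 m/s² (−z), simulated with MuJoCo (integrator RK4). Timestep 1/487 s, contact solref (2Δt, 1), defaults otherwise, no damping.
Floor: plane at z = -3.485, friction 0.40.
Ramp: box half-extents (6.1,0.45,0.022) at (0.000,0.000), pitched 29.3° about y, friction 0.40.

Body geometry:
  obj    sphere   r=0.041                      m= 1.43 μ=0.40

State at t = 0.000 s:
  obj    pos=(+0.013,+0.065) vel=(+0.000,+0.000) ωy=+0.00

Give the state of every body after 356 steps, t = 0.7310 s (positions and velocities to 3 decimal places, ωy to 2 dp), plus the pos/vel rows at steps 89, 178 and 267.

State at t = 0.7310 s:
  obj    pos=(+0.462,-0.187) vel=(+1.228,-0.689) ωy=+34.34

Key-timestep trajectory:
   step    t(s)  obj.x    obj.z    obj.vx   obj.vz 
     89  0.1828   +0.041  +0.049  +0.307  -0.172
    178  0.3655   +0.125  +0.002  +0.614  -0.345
    267  0.5483   +0.265  -0.077  +0.921  -0.517


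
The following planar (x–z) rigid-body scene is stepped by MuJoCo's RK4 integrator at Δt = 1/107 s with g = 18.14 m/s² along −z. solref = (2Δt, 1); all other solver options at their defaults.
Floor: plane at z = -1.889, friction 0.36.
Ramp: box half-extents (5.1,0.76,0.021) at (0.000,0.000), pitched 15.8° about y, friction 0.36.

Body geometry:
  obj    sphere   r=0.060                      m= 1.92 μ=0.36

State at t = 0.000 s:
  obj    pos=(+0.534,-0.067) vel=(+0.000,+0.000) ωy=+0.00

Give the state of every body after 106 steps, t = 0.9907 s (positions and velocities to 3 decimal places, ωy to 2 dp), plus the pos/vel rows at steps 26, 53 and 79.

State at t = 0.9907 s:
  obj    pos=(+2.200,-0.538) vel=(+3.363,-0.952) ωy=+58.24

Key-timestep trajectory:
   step    t(s)  obj.x    obj.z    obj.vx   obj.vz 
     26  0.2430   +0.634  -0.095  +0.825  -0.233
     53  0.4953   +0.951  -0.185  +1.682  -0.476
     79  0.7383   +1.459  -0.329  +2.506  -0.709


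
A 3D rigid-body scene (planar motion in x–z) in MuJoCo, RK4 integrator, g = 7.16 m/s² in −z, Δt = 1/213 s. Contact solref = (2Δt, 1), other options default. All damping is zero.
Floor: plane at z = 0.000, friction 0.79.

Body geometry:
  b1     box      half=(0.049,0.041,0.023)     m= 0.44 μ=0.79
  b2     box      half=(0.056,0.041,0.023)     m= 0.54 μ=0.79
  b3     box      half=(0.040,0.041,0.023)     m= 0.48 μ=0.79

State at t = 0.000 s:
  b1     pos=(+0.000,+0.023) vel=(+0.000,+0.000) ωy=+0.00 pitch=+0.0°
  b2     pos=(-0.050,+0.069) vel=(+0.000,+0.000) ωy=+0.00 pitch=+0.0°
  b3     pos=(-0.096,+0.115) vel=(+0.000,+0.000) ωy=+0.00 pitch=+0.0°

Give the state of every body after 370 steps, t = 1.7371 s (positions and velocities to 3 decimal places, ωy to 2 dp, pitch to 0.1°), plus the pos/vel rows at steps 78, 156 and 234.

State at t = 1.7371 s:
  b1     pos=(+0.000,+0.023) vel=(+0.000,+0.000) ωy=+0.00 pitch=+0.0°
  b2     pos=(-0.105,+0.056) vel=(+0.000,+0.000) ωy=+0.00 pitch=-90.0°
  b3     pos=(-0.170,+0.040) vel=(+0.000,+0.000) ωy=+0.00 pitch=-90.0°

Key-timestep trajectory:
   step    t(s)  b1.x    b1.z    b1.vx   b1.vz   b2.x    b2.z    b2.vx   b2.vz   b3.x    b3.z    b3.vx   b3.vz 
     78  0.3662   +0.000  +0.023  +0.000  +0.000   -0.099  +0.058  -0.225  -0.074   -0.171  +0.040  -0.184  +0.032
    156  0.7324   +0.000  +0.023  +0.000  +0.000   -0.100  +0.058  +0.093  +0.035   -0.170  +0.040  +0.000  +0.000
    234  1.0986   +0.000  +0.023  +0.000  +0.000   -0.103  +0.057  +0.049  +0.028   -0.170  +0.040  +0.000  +0.000


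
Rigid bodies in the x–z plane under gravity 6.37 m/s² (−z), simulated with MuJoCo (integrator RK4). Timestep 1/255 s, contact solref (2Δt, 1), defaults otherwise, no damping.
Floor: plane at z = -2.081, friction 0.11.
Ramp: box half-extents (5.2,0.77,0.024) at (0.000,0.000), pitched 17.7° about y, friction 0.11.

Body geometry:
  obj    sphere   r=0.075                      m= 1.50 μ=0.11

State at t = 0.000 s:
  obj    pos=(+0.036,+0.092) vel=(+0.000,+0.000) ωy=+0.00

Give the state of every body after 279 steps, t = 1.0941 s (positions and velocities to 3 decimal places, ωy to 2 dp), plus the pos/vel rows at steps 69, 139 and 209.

State at t = 1.0941 s:
  obj    pos=(+0.825,-0.159) vel=(+1.442,-0.460) ωy=+20.18

Key-timestep trajectory:
   step    t(s)  obj.x    obj.z    obj.vx   obj.vz 
     69  0.2706   +0.084  +0.077  +0.357  -0.114
    139  0.5451   +0.232  +0.030  +0.718  -0.229
    209  0.8196   +0.479  -0.049  +1.080  -0.345


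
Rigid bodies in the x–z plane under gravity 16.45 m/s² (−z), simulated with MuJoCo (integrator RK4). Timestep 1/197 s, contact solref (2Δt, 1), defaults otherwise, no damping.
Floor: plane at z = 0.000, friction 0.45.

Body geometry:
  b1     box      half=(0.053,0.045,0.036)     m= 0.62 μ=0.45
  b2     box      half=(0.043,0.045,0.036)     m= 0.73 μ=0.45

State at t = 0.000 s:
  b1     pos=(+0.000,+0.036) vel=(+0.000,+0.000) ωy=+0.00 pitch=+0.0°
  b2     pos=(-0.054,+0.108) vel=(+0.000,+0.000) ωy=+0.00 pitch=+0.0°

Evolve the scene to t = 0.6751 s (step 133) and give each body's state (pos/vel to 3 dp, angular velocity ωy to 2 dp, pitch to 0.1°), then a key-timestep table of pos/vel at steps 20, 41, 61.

State at t = 0.6751 s:
  b1     pos=(+0.000,+0.036) vel=(+0.000,+0.000) ωy=+0.00 pitch=+0.0°
  b2     pos=(-0.101,+0.043) vel=(+0.000,+0.000) ωy=+0.00 pitch=-90.0°

Key-timestep trajectory:
   step    t(s)  b1.x    b1.z    b1.vx   b1.vz   b2.x    b2.z    b2.vx   b2.vz 
     20  0.1015   +0.000  +0.036  +0.000  +0.000   -0.056  +0.108  -0.038  -0.003
     41  0.2081   +0.000  +0.036  +0.001  +0.000   -0.066  +0.105  -0.203  -0.075
     61  0.3096   +0.000  +0.036  +0.000  +0.000   -0.098  +0.057  -0.347  -1.185


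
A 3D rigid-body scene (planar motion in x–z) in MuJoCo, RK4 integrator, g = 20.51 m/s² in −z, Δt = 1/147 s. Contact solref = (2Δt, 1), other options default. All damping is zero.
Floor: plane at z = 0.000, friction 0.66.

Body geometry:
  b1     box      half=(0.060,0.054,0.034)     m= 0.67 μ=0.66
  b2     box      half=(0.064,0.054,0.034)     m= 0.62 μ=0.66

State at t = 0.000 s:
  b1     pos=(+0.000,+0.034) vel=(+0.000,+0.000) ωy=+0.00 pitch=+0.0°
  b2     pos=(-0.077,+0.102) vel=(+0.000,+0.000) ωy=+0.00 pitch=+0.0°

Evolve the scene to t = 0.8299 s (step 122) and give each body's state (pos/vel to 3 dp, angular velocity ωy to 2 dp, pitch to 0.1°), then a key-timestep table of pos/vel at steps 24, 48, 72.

State at t = 0.8299 s:
  b1     pos=(+0.000,+0.034) vel=(+0.000,+0.000) ωy=+0.00 pitch=+0.0°
  b2     pos=(-0.139,+0.064) vel=(+0.000,+0.000) ωy=+0.00 pitch=-90.0°

Key-timestep trajectory:
   step    t(s)  b1.x    b1.z    b1.vx   b1.vz   b2.x    b2.z    b2.vx   b2.vz 
     24  0.1633   +0.000  +0.034  +0.000  +0.000   -0.119  +0.070  -0.473  +0.014
     48  0.3265   +0.000  +0.034  +0.000  +0.000   -0.158  +0.071  +0.056  -0.012
     72  0.4898   +0.000  +0.034  +0.000  +0.000   -0.137  +0.065  -0.192  -0.087


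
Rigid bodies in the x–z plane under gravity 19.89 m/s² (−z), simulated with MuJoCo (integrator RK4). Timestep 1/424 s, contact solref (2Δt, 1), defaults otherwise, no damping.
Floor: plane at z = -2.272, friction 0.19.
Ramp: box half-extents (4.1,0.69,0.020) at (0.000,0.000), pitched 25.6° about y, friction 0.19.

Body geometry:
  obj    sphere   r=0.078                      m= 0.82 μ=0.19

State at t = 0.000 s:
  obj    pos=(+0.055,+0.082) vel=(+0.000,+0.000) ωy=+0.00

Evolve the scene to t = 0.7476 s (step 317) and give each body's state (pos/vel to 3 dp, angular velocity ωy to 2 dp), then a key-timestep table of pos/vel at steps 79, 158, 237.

State at t = 0.7476 s:
  obj    pos=(+1.603,-0.659) vel=(+4.139,-1.983) ωy=+58.83

Key-timestep trajectory:
   step    t(s)  obj.x    obj.z    obj.vx   obj.vz 
     79  0.1863   +0.151  +0.036  +1.032  -0.494
    158  0.3726   +0.440  -0.102  +2.063  -0.989
    237  0.5590   +0.920  -0.332  +3.095  -1.483


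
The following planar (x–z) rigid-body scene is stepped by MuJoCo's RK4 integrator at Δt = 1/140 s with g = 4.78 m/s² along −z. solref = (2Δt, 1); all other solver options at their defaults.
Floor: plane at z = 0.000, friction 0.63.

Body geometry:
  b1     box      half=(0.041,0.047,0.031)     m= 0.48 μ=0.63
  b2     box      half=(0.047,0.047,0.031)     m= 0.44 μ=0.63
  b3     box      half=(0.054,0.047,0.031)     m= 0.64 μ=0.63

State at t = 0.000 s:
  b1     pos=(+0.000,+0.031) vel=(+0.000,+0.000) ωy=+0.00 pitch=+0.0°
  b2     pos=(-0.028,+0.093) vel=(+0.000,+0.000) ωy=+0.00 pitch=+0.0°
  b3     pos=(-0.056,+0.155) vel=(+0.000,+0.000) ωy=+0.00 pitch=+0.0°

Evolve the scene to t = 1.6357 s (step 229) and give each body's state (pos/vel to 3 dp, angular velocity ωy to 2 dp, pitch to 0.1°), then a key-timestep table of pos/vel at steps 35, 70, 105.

State at t = 1.6357 s:
  b1     pos=(+0.000,+0.031) vel=(+0.000,+0.000) ωy=+0.00 pitch=+0.0°
  b2     pos=(-0.080,+0.047) vel=(+0.000,+0.000) ωy=+0.00 pitch=-90.0°
  b3     pos=(-0.252,+0.031) vel=(+0.000,+0.000) ωy=+0.00 pitch=+180.0°

Key-timestep trajectory:
   step    t(s)  b1.x    b1.z    b1.vx   b1.vz   b2.x    b2.z    b2.vx   b2.vz   b3.x    b3.z    b3.vx   b3.vz 
     35  0.2500   +0.000  +0.031  +0.000  +0.000   -0.031  +0.094  -0.034  +0.010   -0.066  +0.153  -0.096  -0.027
     70  0.5000   +0.000  +0.031  +0.000  +0.000   -0.055  +0.093  -0.176  -0.087   -0.119  +0.115  -0.315  -0.451
    105  0.7500   +0.000  +0.031  +0.000  +0.000   -0.080  +0.047  +0.001  +0.001   -0.204  +0.061  -0.319  -0.046


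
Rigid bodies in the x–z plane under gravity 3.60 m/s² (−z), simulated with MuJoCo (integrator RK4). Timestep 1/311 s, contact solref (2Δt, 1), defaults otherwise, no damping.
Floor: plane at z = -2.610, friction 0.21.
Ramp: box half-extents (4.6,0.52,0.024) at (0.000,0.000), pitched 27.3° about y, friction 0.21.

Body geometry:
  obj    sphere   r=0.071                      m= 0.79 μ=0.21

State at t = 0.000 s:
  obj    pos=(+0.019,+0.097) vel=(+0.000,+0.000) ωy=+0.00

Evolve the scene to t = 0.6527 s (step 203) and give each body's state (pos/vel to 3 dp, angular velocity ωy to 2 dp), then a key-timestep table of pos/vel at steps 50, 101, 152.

State at t = 0.6527 s:
  obj    pos=(+0.242,-0.018) vel=(+0.684,-0.353) ωy=+10.84

Key-timestep trajectory:
   step    t(s)  obj.x    obj.z    obj.vx   obj.vz 
     50  0.1608   +0.033  +0.090  +0.169  -0.087
    101  0.3248   +0.074  +0.069  +0.340  -0.176
    152  0.4887   +0.144  +0.032  +0.512  -0.264


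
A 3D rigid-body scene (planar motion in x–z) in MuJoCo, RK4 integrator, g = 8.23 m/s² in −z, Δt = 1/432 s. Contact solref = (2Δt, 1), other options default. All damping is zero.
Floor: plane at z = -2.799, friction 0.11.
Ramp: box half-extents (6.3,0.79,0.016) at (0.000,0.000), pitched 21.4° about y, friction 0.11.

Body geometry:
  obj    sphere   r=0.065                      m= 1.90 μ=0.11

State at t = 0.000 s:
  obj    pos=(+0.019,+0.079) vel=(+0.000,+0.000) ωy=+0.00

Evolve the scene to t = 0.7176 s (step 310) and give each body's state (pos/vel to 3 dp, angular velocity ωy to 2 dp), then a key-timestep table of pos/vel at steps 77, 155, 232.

State at t = 0.7176 s:
  obj    pos=(+0.540,-0.125) vel=(+1.448,-0.564) ωy=+23.10

Key-timestep trajectory:
   step    t(s)  obj.x    obj.z    obj.vx   obj.vz 
     77  0.1782   +0.052  +0.067  +0.363  -0.139
    155  0.3588   +0.150  +0.028  +0.727  -0.281
    232  0.5370   +0.311  -0.035  +1.083  -0.428


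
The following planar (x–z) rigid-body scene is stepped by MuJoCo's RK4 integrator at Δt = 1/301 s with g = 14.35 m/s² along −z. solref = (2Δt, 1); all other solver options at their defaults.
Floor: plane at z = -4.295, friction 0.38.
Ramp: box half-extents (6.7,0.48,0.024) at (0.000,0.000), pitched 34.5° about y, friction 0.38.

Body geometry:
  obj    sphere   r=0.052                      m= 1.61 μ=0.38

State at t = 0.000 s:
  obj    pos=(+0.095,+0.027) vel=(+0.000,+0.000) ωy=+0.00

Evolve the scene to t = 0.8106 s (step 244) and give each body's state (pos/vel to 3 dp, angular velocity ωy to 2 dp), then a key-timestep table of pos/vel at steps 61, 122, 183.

State at t = 0.8106 s:
  obj    pos=(+1.667,-1.054) vel=(+3.879,-2.666) ωy=+90.49

Key-timestep trajectory:
   step    t(s)  obj.x    obj.z    obj.vx   obj.vz 
     61  0.2027   +0.193  -0.041  +0.970  -0.667
    122  0.4053   +0.488  -0.243  +1.939  -1.333
    183  0.6080   +0.979  -0.581  +2.909  -1.999


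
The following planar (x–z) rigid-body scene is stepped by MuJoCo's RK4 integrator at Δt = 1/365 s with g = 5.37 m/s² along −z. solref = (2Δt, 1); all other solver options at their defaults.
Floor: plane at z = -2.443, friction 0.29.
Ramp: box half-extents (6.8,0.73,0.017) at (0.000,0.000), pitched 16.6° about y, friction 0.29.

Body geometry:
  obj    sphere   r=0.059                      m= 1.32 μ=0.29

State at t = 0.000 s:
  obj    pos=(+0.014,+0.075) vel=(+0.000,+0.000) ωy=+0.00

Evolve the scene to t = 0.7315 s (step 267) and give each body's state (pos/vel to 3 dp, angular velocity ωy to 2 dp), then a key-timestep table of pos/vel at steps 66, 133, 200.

State at t = 0.7315 s:
  obj    pos=(+0.295,-0.009) vel=(+0.768,-0.229) ωy=+13.58

Key-timestep trajectory:
   step    t(s)  obj.x    obj.z    obj.vx   obj.vz 
     66  0.1808   +0.031  +0.070  +0.190  -0.057
    133  0.3644   +0.084  +0.054  +0.383  -0.114
    200  0.5479   +0.172  +0.028  +0.575  -0.172


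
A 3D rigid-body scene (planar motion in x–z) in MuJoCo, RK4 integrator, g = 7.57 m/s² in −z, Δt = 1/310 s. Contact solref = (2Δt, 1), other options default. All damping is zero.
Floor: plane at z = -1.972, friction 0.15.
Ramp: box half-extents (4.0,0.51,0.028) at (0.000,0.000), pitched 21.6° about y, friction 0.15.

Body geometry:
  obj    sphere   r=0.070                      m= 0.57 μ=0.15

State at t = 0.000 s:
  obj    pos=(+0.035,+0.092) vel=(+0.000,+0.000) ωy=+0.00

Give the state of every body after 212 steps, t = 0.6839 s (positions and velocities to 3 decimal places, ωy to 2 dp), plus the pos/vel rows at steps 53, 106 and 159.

State at t = 0.6839 s:
  obj    pos=(+0.468,-0.080) vel=(+1.266,-0.501) ωy=+19.44

Key-timestep trajectory:
   step    t(s)  obj.x    obj.z    obj.vx   obj.vz 
     53  0.1710   +0.062  +0.081  +0.317  -0.125
    106  0.3419   +0.143  +0.049  +0.633  -0.251
    159  0.5129   +0.278  -0.005  +0.949  -0.376


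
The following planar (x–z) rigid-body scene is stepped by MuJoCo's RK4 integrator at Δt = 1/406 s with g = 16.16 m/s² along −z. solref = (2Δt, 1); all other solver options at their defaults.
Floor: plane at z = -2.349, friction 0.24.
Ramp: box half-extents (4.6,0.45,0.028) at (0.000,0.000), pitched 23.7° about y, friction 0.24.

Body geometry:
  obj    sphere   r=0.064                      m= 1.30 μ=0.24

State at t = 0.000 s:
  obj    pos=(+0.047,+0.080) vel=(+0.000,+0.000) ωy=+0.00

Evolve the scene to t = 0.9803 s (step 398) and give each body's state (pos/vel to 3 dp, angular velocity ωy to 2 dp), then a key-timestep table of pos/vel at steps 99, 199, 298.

State at t = 0.9803 s:
  obj    pos=(+2.088,-0.816) vel=(+4.165,-1.828) ωy=+71.06

Key-timestep trajectory:
   step    t(s)  obj.x    obj.z    obj.vx   obj.vz 
     99  0.2438   +0.173  +0.024  +1.036  -0.455
    199  0.4901   +0.557  -0.144  +2.082  -0.914
    298  0.7340   +1.191  -0.423  +3.118  -1.369


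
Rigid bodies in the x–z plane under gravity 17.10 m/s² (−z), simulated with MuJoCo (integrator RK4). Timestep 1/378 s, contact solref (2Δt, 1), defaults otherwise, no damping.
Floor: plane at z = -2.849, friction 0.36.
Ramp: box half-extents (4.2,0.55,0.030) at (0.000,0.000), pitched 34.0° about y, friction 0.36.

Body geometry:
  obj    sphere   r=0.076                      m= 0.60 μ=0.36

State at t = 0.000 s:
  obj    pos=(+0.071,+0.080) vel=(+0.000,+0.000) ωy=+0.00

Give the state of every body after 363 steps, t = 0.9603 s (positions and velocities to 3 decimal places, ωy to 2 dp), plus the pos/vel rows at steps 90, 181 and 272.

State at t = 0.9603 s:
  obj    pos=(+2.682,-1.681) vel=(+5.438,-3.668) ωy=+86.30

Key-timestep trajectory:
   step    t(s)  obj.x    obj.z    obj.vx   obj.vz 
     90  0.2381   +0.232  -0.028  +1.348  -0.910
    181  0.4788   +0.720  -0.358  +2.712  -1.829
    272  0.7196   +1.537  -0.909  +4.075  -2.748


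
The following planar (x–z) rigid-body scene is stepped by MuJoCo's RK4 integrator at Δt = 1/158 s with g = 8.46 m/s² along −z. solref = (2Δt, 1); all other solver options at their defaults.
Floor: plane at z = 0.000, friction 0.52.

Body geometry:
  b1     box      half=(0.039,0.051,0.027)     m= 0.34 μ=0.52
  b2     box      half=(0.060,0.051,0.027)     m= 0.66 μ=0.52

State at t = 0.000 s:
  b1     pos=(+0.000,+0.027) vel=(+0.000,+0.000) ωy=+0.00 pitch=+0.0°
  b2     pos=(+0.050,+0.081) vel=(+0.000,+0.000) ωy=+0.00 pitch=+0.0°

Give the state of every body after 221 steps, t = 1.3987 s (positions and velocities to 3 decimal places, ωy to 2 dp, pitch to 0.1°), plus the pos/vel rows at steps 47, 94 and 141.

State at t = 1.3987 s:
  b1     pos=(+0.000,+0.027) vel=(+0.000,+0.000) ωy=+0.00 pitch=+0.0°
  b2     pos=(+0.112,+0.060) vel=(+0.000,+0.000) ωy=+0.00 pitch=+90.0°

Key-timestep trajectory:
   step    t(s)  b1.x    b1.z    b1.vx   b1.vz   b2.x    b2.z    b2.vx   b2.vz 
     47  0.2975   +0.000  +0.027  +0.000  +0.000   +0.083  +0.066  +0.105  -0.001
     94  0.5949   +0.000  +0.027  +0.000  +0.000   +0.124  +0.064  +0.027  +0.007
    141  0.8924   +0.000  +0.027  +0.000  +0.000   +0.114  +0.060  +0.061  +0.039


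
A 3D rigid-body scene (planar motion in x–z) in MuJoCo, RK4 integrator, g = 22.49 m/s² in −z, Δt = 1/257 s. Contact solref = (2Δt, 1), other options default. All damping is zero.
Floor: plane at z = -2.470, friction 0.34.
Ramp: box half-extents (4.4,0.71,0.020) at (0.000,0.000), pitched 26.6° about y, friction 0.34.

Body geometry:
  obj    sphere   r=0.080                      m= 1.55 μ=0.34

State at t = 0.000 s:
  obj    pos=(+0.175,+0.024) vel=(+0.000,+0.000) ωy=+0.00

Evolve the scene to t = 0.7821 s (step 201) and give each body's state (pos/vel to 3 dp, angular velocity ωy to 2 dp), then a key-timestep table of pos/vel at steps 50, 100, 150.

State at t = 0.7821 s:
  obj    pos=(+2.142,-0.961) vel=(+5.030,-2.519) ωy=+70.31

Key-timestep trajectory:
   step    t(s)  obj.x    obj.z    obj.vx   obj.vz 
     50  0.1946   +0.297  -0.037  +1.252  -0.627
    100  0.3891   +0.662  -0.220  +2.503  -1.253
    150  0.5837   +1.271  -0.524  +3.754  -1.880


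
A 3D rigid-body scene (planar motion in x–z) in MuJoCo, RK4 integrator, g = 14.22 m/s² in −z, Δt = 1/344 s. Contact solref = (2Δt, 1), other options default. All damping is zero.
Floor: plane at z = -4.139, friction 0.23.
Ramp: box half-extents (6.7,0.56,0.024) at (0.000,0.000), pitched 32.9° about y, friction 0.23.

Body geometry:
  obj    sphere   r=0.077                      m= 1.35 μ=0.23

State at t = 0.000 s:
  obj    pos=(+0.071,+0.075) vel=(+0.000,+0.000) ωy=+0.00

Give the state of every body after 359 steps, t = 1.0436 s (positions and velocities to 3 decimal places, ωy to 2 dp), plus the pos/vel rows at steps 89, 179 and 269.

State at t = 1.0436 s:
  obj    pos=(+2.594,-1.558) vel=(+4.835,-3.128) ωy=+74.76

Key-timestep trajectory:
   step    t(s)  obj.x    obj.z    obj.vx   obj.vz 
     89  0.2587   +0.226  -0.026  +1.199  -0.775
    179  0.5203   +0.698  -0.331  +2.411  -1.560
    269  0.7820   +1.487  -0.842  +3.623  -2.344


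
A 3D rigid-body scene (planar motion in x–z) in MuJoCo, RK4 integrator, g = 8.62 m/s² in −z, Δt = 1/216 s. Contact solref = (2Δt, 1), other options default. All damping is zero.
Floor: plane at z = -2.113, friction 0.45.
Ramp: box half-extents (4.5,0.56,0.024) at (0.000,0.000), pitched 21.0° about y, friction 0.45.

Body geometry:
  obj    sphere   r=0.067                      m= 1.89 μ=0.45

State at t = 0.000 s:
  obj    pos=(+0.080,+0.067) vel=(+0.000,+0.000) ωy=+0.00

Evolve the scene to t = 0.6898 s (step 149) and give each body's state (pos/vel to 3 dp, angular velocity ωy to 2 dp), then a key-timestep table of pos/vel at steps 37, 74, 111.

State at t = 0.6898 s:
  obj    pos=(+0.570,-0.121) vel=(+1.421,-0.545) ωy=+22.71

Key-timestep trajectory:
   step    t(s)  obj.x    obj.z    obj.vx   obj.vz 
     37  0.1713   +0.110  +0.055  +0.353  -0.135
     74  0.3426   +0.201  +0.020  +0.706  -0.271
    111  0.5139   +0.352  -0.038  +1.059  -0.406


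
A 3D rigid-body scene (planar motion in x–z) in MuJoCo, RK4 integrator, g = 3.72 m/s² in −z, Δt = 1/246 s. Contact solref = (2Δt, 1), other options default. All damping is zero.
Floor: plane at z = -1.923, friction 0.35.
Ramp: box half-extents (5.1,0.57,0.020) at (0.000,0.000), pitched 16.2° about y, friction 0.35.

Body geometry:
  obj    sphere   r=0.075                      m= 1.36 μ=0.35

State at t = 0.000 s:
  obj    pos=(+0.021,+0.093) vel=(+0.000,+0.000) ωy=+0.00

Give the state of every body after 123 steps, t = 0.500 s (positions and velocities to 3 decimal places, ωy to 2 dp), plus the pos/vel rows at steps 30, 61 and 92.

State at t = 0.500 s:
  obj    pos=(+0.110,+0.067) vel=(+0.356,-0.103) ωy=+4.94

Key-timestep trajectory:
   step    t(s)  obj.x    obj.z    obj.vx   obj.vz 
     30  0.1220   +0.026  +0.091  +0.087  -0.025
     61  0.2480   +0.043  +0.086  +0.177  -0.051
     92  0.3740   +0.071  +0.078  +0.266  -0.077


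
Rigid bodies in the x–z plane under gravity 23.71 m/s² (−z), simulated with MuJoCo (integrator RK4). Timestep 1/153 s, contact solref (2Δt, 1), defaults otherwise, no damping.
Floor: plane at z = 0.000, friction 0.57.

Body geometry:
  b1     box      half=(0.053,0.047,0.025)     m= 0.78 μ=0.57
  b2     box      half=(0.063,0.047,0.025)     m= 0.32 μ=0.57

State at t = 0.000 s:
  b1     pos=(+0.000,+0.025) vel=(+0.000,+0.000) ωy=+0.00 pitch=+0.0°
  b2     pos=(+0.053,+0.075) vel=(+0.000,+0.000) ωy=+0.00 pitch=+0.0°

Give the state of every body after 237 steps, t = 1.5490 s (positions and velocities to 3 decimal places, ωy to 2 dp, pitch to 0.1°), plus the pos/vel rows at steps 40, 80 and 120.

State at t = 1.5490 s:
  b1     pos=(+0.000,+0.025) vel=(+0.000,+0.000) ωy=+0.00 pitch=+0.0°
  b2     pos=(+0.115,+0.063) vel=(+0.000,+0.000) ωy=+0.00 pitch=+90.0°

Key-timestep trajectory:
   step    t(s)  b1.x    b1.z    b1.vx   b1.vz   b2.x    b2.z    b2.vx   b2.vz 
     40  0.2614   +0.000  +0.025  +0.000  +0.000   +0.055  +0.075  +0.040  -0.004
     80  0.5229   +0.000  +0.025  +0.000  +0.000   +0.099  +0.067  +0.226  -0.013
    120  0.7843   +0.000  +0.025  +0.000  +0.000   +0.110  +0.065  -0.031  +0.023


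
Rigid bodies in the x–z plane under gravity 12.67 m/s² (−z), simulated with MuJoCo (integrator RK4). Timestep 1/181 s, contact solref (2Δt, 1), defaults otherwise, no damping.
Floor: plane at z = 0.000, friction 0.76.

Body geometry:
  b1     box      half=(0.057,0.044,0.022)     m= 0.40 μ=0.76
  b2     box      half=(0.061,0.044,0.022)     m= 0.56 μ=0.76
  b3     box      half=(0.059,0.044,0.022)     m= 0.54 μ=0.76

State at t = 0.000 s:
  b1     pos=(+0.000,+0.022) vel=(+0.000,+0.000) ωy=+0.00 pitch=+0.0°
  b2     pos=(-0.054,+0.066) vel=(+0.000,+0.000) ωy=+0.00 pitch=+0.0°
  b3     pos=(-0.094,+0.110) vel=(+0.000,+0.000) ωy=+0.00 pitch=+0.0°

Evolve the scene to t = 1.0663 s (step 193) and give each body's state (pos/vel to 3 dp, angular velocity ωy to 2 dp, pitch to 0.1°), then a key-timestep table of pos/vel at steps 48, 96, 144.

State at t = 1.0663 s:
  b1     pos=(+0.001,+0.022) vel=(+0.001,+0.000) ωy=+0.00 pitch=+0.0°
  b2     pos=(-0.071,+0.060) vel=(+0.000,-0.001) ωy=+0.02 pitch=-47.2°
  b3     pos=(-0.132,+0.058) vel=(+0.000,+0.000) ωy=+0.01 pitch=-47.3°

Key-timestep trajectory:
   step    t(s)  b1.x    b1.z    b1.vx   b1.vz   b2.x    b2.z    b2.vx   b2.vz   b3.x    b3.z    b3.vx   b3.vz 
     48  0.2652   +0.000  +0.022  +0.000  +0.000   -0.080  +0.063  +0.036  -0.008   -0.139  +0.061  +0.022  -0.005
     96  0.5304   +0.001  +0.022  +0.001  +0.000   -0.071  +0.060  +0.001  -0.001   -0.132  +0.058  +0.001  +0.000
    144  0.7956   +0.001  +0.022  +0.001  +0.000   -0.071  +0.060  +0.001  -0.001   -0.132  +0.058  +0.001  +0.000


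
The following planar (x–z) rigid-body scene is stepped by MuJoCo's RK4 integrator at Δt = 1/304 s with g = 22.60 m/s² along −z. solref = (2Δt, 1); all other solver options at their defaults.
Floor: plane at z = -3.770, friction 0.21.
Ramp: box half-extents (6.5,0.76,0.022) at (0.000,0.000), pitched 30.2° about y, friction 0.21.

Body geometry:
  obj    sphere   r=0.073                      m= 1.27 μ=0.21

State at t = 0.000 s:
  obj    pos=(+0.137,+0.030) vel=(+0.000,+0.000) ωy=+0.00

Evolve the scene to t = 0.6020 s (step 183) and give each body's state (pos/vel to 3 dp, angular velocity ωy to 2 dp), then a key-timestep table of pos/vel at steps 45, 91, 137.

State at t = 0.6020 s:
  obj    pos=(+1.409,-0.710) vel=(+4.225,-2.459) ωy=+66.94

Key-timestep trajectory:
   step    t(s)  obj.x    obj.z    obj.vx   obj.vz 
     45  0.1480   +0.214  -0.015  +1.039  -0.605
     91  0.2993   +0.452  -0.153  +2.101  -1.223
    137  0.4507   +0.850  -0.385  +3.163  -1.841


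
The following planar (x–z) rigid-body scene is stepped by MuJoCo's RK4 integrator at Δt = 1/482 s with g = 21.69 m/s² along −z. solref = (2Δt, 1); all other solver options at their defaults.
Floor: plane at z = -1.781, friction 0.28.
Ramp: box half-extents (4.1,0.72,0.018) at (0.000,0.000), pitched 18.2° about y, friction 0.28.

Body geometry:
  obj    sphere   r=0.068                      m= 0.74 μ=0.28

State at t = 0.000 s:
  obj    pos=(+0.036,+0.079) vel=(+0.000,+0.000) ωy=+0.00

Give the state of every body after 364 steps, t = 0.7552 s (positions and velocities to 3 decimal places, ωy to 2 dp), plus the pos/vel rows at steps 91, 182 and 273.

State at t = 0.7552 s:
  obj    pos=(+1.347,-0.352) vel=(+3.472,-1.141) ωy=+53.73

Key-timestep trajectory:
   step    t(s)  obj.x    obj.z    obj.vx   obj.vz 
     91  0.1888   +0.118  +0.052  +0.868  -0.285
    182  0.3776   +0.364  -0.029  +1.736  -0.571
    273  0.5664   +0.773  -0.164  +2.604  -0.856


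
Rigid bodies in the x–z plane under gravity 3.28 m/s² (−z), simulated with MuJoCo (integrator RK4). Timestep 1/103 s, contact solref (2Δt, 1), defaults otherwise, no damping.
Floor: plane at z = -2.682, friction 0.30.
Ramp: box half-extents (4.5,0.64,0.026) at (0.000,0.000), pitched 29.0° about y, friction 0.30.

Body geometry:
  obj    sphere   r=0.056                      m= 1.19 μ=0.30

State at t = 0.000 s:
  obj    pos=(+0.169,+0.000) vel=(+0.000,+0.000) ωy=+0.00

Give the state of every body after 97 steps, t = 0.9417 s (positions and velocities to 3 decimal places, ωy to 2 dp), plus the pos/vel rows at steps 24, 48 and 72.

State at t = 0.9417 s:
  obj    pos=(+0.610,-0.244) vel=(+0.936,-0.519) ωy=+19.09

Key-timestep trajectory:
   step    t(s)  obj.x    obj.z    obj.vx   obj.vz 
     24  0.2330   +0.196  -0.015  +0.232  -0.128
     48  0.4660   +0.277  -0.060  +0.463  -0.257
     72  0.6990   +0.412  -0.135  +0.695  -0.385


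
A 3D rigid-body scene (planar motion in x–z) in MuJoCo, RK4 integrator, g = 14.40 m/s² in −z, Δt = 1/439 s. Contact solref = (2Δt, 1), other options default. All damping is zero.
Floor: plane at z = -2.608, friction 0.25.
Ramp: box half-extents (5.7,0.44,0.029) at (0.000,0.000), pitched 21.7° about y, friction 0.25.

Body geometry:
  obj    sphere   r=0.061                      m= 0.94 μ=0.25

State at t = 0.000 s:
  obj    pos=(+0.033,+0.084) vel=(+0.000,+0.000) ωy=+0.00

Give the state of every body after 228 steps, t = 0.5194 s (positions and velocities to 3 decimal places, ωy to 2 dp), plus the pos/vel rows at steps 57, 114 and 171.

State at t = 0.5194 s:
  obj    pos=(+0.510,-0.106) vel=(+1.835,-0.730) ωy=+32.38

Key-timestep trajectory:
   step    t(s)  obj.x    obj.z    obj.vx   obj.vz 
     57  0.1298   +0.063  +0.072  +0.459  -0.183
    114  0.2597   +0.152  +0.036  +0.918  -0.365
    171  0.3895   +0.301  -0.023  +1.376  -0.548


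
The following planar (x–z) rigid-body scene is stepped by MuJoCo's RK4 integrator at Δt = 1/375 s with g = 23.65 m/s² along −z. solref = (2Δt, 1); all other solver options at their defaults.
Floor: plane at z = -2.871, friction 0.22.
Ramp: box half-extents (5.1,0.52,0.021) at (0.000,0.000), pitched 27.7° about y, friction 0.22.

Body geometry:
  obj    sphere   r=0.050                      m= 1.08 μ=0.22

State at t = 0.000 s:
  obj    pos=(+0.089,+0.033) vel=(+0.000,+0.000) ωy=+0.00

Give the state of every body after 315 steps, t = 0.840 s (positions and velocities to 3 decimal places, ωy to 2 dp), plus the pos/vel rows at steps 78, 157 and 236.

State at t = 0.840 s:
  obj    pos=(+2.542,-1.255) vel=(+5.840,-3.066) ωy=+131.90

Key-timestep trajectory:
   step    t(s)  obj.x    obj.z    obj.vx   obj.vz 
     78  0.2080   +0.240  -0.046  +1.446  -0.759
    157  0.4187   +0.699  -0.287  +2.911  -1.528
    236  0.6293   +1.466  -0.690  +4.376  -2.297


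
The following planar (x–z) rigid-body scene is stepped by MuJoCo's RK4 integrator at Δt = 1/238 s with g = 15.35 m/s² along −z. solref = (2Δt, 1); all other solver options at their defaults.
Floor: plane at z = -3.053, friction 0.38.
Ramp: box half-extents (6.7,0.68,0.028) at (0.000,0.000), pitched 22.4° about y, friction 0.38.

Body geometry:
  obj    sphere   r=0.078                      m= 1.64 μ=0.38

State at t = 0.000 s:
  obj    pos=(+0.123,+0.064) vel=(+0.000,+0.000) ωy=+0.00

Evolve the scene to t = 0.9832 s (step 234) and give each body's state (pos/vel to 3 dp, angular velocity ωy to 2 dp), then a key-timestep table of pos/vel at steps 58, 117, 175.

State at t = 0.9832 s:
  obj    pos=(+1.990,-0.706) vel=(+3.798,-1.565) ωy=+52.66

Key-timestep trajectory:
   step    t(s)  obj.x    obj.z    obj.vx   obj.vz 
     58  0.2437   +0.238  +0.017  +0.942  -0.388
    117  0.4916   +0.590  -0.128  +1.899  -0.783
    175  0.7353   +1.167  -0.367  +2.840  -1.171


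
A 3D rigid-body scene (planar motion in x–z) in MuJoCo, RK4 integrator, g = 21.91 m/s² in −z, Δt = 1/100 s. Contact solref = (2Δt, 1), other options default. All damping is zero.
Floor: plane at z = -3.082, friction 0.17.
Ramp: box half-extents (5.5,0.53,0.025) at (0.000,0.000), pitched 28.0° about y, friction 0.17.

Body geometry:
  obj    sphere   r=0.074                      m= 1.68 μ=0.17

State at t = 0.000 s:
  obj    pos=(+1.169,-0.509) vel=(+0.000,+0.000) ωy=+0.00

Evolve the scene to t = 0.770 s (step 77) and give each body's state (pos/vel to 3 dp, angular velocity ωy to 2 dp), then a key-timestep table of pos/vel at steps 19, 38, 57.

State at t = 0.770 s:
  obj    pos=(+3.093,-1.532) vel=(+4.996,-2.657) ωy=+76.39

Key-timestep trajectory:
   step    t(s)  obj.x    obj.z    obj.vx   obj.vz 
     19  0.1900   +1.286  -0.572  +1.234  -0.656
     38  0.3800   +1.638  -0.759  +2.466  -1.311
     57  0.5700   +2.223  -1.070  +3.699  -1.967


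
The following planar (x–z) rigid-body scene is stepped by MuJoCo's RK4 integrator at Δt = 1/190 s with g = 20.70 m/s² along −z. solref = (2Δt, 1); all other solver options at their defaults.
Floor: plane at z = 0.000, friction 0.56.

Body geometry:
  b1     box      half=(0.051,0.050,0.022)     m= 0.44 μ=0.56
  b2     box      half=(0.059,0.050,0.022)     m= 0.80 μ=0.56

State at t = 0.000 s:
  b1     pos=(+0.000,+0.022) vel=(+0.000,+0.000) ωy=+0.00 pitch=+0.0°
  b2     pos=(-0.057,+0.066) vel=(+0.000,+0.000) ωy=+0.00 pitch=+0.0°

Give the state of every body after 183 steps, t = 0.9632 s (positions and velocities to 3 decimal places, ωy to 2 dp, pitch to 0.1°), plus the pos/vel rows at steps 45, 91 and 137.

State at t = 0.9632 s:
  b1     pos=(+0.001,+0.022) vel=(+0.001,+0.000) ωy=+0.00 pitch=+0.0°
  b2     pos=(-0.069,+0.056) vel=(+0.000,-0.001) ωy=+0.04 pitch=-41.8°

Key-timestep trajectory:
   step    t(s)  b1.x    b1.z    b1.vx   b1.vz   b2.x    b2.z    b2.vx   b2.vz 
     45  0.2368   +0.000  +0.022  +0.000  +0.006   -0.069  +0.056  -0.041  -0.005
     91  0.4789   +0.001  +0.022  +0.001  +0.000   -0.069  +0.056  +0.000  -0.001
    137  0.7211   +0.001  +0.022  +0.001  +0.000   -0.069  +0.056  +0.000  -0.001


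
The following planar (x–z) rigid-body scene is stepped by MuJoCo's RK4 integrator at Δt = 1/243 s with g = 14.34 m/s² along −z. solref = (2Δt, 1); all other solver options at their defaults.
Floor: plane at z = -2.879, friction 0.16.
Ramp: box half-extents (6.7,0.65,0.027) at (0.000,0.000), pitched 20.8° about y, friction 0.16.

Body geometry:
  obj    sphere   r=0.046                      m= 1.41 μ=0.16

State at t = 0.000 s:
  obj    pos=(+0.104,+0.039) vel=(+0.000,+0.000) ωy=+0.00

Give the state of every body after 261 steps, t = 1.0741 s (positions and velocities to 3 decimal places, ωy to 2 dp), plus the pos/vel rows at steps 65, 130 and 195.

State at t = 1.0741 s:
  obj    pos=(+2.065,-0.707) vel=(+3.652,-1.387) ωy=+84.91

Key-timestep trajectory:
   step    t(s)  obj.x    obj.z    obj.vx   obj.vz 
     65  0.2675   +0.226  -0.008  +0.910  -0.346
    130  0.5350   +0.591  -0.146  +1.819  -0.691
    195  0.8025   +1.199  -0.377  +2.729  -1.037


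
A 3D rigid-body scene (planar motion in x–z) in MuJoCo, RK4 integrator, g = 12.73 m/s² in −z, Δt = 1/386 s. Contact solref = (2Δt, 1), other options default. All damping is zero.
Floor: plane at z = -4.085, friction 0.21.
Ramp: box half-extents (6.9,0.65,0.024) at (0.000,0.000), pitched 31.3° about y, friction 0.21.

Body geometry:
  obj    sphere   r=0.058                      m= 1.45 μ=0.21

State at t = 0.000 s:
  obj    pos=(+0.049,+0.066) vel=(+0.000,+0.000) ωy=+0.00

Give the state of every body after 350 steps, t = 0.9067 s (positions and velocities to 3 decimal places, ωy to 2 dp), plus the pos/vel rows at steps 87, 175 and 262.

State at t = 0.9067 s:
  obj    pos=(+1.709,-0.943) vel=(+3.660,-2.225) ωy=+73.84

Key-timestep trajectory:
   step    t(s)  obj.x    obj.z    obj.vx   obj.vz 
     87  0.2254   +0.152  +0.004  +0.910  -0.553
    175  0.4534   +0.464  -0.186  +1.830  -1.113
    262  0.6788   +0.979  -0.499  +2.740  -1.666


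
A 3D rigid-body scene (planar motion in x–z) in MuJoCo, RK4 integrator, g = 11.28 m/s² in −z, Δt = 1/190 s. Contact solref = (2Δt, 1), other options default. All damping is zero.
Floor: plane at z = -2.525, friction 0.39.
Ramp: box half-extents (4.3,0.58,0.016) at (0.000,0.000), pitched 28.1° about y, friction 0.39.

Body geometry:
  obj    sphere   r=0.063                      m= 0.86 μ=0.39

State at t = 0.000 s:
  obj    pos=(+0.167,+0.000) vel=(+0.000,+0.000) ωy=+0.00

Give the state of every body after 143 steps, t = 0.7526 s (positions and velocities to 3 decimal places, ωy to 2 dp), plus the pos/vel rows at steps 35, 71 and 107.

State at t = 0.7526 s:
  obj    pos=(+1.115,-0.506) vel=(+2.520,-1.345) ωy=+45.33

Key-timestep trajectory:
   step    t(s)  obj.x    obj.z    obj.vx   obj.vz 
     35  0.1842   +0.224  -0.030  +0.617  -0.329
     71  0.3737   +0.401  -0.125  +1.251  -0.668
    107  0.5632   +0.698  -0.283  +1.885  -1.007
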